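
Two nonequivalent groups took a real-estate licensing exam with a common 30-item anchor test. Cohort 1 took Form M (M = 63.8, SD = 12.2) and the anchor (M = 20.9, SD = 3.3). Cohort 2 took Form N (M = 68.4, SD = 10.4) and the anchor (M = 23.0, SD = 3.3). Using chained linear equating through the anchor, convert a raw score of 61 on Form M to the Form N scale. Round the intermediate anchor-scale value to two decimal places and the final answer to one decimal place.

Form M → anchor (Cohort 1): v = (3.3/12.2)(61 − 63.8) + 20.9 = 20.14
anchor → Form N (Cohort 2): y = (10.4/3.3)(20.14 − 23.0) + 68.4 = 59.4

59.4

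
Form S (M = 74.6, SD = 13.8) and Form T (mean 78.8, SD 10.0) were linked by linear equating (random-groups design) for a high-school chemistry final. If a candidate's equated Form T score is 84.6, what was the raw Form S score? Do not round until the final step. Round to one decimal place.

Invert y = (SD_Y/SD_X)(x − M_X) + M_Y:
x = (SD_X/SD_Y)(y − M_Y) + M_X = (13.8/10.0)(84.6 − 78.8) + 74.6
x = 1.380000 × 5.800 + 74.6 = 82.6

82.6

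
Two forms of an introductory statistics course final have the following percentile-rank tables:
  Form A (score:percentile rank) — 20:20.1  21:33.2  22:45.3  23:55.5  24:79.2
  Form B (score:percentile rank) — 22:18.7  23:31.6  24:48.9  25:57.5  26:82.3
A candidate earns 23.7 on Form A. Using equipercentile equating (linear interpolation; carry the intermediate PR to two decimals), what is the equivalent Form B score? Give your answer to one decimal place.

25.6

PR of 23.7 on Form A: 55.5 + (23.7 − 23)/(24 − 23) × (79.2 − 55.5) = 72.09
On Form B, PR 72.09 falls between score 25 (PR 57.5) and 26 (PR 82.3).
Interpolate: 25 + (72.09 − 57.5)/(82.3 − 57.5) × (26 − 25) = 25.6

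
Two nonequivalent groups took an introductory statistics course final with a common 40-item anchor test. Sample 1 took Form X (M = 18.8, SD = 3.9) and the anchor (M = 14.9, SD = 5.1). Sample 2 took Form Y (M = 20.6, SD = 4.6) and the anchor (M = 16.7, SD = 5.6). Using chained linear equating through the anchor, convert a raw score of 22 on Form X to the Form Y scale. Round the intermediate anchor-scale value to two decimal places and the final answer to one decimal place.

Form X → anchor (Sample 1): v = (5.1/3.9)(22 − 18.8) + 14.9 = 19.08
anchor → Form Y (Sample 2): y = (4.6/5.6)(19.08 − 16.7) + 20.6 = 22.6

22.6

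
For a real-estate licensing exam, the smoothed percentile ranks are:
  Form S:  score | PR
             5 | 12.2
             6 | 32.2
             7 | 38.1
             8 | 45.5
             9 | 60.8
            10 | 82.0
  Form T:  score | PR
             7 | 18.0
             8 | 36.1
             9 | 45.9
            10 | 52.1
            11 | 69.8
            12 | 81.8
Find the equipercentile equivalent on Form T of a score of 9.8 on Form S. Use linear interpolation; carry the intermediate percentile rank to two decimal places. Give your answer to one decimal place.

PR of 9.8 on Form S: 60.8 + (9.8 − 9)/(10 − 9) × (82.0 − 60.8) = 77.76
On Form T, PR 77.76 falls between score 11 (PR 69.8) and 12 (PR 81.8).
Interpolate: 11 + (77.76 − 69.8)/(81.8 − 69.8) × (12 − 11) = 11.7

11.7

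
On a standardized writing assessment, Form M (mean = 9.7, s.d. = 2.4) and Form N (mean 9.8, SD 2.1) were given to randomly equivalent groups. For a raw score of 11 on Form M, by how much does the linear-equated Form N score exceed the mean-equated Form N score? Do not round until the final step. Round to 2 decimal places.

-0.16

Mean-equated: 11 + (9.8 − 9.7) = 11.10
Linear-equated: (2.1/2.4)(11 − 9.7) + 9.8 = 10.938
Difference = 10.938 − 11.10 = -0.16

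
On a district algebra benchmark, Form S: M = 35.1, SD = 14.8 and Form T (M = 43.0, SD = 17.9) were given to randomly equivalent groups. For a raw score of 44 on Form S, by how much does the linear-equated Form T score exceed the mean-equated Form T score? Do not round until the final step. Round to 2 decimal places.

1.86

Mean-equated: 44 + (43.0 − 35.1) = 51.90
Linear-equated: (17.9/14.8)(44 − 35.1) + 43.0 = 53.764
Difference = 53.764 − 51.90 = 1.86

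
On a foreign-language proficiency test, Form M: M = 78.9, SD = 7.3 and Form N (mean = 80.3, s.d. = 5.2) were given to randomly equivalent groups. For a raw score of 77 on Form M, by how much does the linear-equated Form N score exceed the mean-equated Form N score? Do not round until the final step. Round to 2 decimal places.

Mean-equated: 77 + (80.3 − 78.9) = 78.40
Linear-equated: (5.2/7.3)(77 − 78.9) + 80.3 = 78.947
Difference = 78.947 − 78.40 = 0.55

0.55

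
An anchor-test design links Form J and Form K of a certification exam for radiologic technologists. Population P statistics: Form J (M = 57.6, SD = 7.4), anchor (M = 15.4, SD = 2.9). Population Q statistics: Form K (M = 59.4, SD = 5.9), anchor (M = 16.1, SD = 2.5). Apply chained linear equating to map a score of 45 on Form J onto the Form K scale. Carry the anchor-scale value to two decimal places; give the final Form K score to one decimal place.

Form J → anchor (Population P): v = (2.9/7.4)(45 − 57.6) + 15.4 = 10.46
anchor → Form K (Population Q): y = (5.9/2.5)(10.46 − 16.1) + 59.4 = 46.1

46.1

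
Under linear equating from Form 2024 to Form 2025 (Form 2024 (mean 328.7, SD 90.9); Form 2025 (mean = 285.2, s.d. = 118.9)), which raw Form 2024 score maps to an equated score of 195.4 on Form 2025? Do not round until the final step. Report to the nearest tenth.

260.0

Invert y = (SD_Y/SD_X)(x − M_X) + M_Y:
x = (SD_X/SD_Y)(y − M_Y) + M_X = (90.9/118.9)(195.4 − 285.2) + 328.7
x = 0.764508 × -89.800 + 328.7 = 260.0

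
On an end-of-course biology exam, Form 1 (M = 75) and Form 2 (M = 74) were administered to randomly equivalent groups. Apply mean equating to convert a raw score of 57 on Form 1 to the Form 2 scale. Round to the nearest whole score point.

56

Mean equating: y = x + (M_Y − M_X) = 57 + (74 − 75) = 56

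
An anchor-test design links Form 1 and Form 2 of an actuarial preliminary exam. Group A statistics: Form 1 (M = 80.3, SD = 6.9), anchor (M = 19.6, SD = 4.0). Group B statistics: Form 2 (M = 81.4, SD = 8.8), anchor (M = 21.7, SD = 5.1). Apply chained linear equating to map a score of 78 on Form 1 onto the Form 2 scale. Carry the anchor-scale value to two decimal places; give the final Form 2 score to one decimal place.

Form 1 → anchor (Group A): v = (4.0/6.9)(78 − 80.3) + 19.6 = 18.27
anchor → Form 2 (Group B): y = (8.8/5.1)(18.27 − 21.7) + 81.4 = 75.5

75.5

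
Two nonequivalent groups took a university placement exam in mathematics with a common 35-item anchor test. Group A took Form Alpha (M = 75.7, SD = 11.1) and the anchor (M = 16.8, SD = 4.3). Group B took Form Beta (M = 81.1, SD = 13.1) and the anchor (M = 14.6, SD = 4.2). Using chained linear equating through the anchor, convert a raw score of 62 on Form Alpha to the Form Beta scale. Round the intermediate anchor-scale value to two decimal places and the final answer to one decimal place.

71.4

Form Alpha → anchor (Group A): v = (4.3/11.1)(62 − 75.7) + 16.8 = 11.49
anchor → Form Beta (Group B): y = (13.1/4.2)(11.49 − 14.6) + 81.1 = 71.4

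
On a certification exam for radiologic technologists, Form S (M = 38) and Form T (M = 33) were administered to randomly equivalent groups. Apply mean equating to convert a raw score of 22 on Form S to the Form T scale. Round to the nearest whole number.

Mean equating: y = x + (M_Y − M_X) = 22 + (33 − 38) = 17

17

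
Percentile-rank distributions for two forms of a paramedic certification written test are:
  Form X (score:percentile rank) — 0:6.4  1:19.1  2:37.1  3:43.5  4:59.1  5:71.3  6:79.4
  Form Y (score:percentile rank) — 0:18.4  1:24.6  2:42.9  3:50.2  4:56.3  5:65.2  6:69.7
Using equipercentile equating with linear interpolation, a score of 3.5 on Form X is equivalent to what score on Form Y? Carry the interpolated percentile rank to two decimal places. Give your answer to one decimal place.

PR of 3.5 on Form X: 43.5 + (3.5 − 3)/(4 − 3) × (59.1 − 43.5) = 51.30
On Form Y, PR 51.30 falls between score 3 (PR 50.2) and 4 (PR 56.3).
Interpolate: 3 + (51.30 − 50.2)/(56.3 − 50.2) × (4 − 3) = 3.2

3.2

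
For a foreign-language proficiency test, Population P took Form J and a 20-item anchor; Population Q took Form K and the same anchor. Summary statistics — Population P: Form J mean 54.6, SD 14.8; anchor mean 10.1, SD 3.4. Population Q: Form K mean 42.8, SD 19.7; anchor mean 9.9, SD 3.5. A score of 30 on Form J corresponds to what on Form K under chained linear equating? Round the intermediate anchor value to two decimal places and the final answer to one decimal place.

Form J → anchor (Population P): v = (3.4/14.8)(30 − 54.6) + 10.1 = 4.45
anchor → Form K (Population Q): y = (19.7/3.5)(4.45 − 9.9) + 42.8 = 12.1

12.1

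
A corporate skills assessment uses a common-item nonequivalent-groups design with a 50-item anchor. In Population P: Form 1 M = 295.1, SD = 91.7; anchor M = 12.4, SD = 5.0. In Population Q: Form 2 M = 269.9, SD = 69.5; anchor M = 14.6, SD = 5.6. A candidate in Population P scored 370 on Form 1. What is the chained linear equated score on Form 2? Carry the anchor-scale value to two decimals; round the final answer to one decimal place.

Form 1 → anchor (Population P): v = (5.0/91.7)(370 − 295.1) + 12.4 = 16.48
anchor → Form 2 (Population Q): y = (69.5/5.6)(16.48 − 14.6) + 269.9 = 293.2

293.2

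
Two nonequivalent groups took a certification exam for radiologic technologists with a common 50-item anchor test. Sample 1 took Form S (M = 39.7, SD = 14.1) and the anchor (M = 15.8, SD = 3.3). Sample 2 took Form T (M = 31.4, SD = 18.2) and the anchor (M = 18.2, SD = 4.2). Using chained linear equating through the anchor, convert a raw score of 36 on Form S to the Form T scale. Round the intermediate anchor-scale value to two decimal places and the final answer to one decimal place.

17.2

Form S → anchor (Sample 1): v = (3.3/14.1)(36 − 39.7) + 15.8 = 14.93
anchor → Form T (Sample 2): y = (18.2/4.2)(14.93 − 18.2) + 31.4 = 17.2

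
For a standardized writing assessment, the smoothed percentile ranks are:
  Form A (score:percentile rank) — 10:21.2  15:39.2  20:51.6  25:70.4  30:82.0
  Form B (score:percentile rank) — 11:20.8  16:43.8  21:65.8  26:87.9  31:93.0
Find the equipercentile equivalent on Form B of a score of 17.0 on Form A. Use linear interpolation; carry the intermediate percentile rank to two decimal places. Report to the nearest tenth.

PR of 17.0 on Form A: 39.2 + (17.0 − 15)/(20 − 15) × (51.6 − 39.2) = 44.16
On Form B, PR 44.16 falls between score 16 (PR 43.8) and 21 (PR 65.8).
Interpolate: 16 + (44.16 − 43.8)/(65.8 − 43.8) × (21 − 16) = 16.1

16.1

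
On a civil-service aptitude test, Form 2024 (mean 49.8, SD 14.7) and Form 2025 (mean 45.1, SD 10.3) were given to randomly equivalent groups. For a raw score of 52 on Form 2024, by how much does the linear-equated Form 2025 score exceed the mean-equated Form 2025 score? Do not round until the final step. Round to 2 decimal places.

Mean-equated: 52 + (45.1 − 49.8) = 47.30
Linear-equated: (10.3/14.7)(52 − 49.8) + 45.1 = 46.641
Difference = 46.641 − 47.30 = -0.66

-0.66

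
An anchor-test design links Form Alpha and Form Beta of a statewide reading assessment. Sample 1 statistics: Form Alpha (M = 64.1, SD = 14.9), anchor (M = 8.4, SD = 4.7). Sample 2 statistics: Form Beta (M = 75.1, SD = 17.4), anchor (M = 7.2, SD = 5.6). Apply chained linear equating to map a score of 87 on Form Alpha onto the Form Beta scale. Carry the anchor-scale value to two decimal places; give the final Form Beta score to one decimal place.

Form Alpha → anchor (Sample 1): v = (4.7/14.9)(87 − 64.1) + 8.4 = 15.62
anchor → Form Beta (Sample 2): y = (17.4/5.6)(15.62 − 7.2) + 75.1 = 101.3

101.3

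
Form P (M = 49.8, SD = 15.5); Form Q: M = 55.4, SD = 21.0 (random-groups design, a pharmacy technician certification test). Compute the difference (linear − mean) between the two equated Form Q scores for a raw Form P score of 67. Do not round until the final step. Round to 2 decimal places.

6.10

Mean-equated: 67 + (55.4 − 49.8) = 72.60
Linear-equated: (21.0/15.5)(67 − 49.8) + 55.4 = 78.703
Difference = 78.703 − 72.60 = 6.10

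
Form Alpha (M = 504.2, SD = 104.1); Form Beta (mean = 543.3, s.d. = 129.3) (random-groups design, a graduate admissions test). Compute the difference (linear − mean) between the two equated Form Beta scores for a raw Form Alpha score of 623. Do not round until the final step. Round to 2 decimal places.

28.76

Mean-equated: 623 + (543.3 − 504.2) = 662.10
Linear-equated: (129.3/104.1)(623 − 504.2) + 543.3 = 690.859
Difference = 690.859 − 662.10 = 28.76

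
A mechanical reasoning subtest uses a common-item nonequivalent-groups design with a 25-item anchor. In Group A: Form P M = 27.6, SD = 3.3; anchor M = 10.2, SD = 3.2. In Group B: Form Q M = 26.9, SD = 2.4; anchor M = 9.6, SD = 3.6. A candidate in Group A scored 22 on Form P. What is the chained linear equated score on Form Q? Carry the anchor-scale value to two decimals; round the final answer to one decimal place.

Form P → anchor (Group A): v = (3.2/3.3)(22 − 27.6) + 10.2 = 4.77
anchor → Form Q (Group B): y = (2.4/3.6)(4.77 − 9.6) + 26.9 = 23.7

23.7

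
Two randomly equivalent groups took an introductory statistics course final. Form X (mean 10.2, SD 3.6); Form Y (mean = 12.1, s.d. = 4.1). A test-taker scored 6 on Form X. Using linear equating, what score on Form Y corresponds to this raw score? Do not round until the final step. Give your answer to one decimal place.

Linear equating: y = (SD_Y/SD_X)(x − M_X) + M_Y
y = (4.1/3.6)(6 − 10.2) + 12.1
y = 1.138889 × -4.2 + 12.1 = -4.7833 + 12.1 = 7.3

7.3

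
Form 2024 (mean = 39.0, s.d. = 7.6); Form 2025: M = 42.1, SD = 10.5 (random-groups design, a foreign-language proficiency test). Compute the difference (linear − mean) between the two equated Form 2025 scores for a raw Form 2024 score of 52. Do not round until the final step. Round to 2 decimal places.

4.96

Mean-equated: 52 + (42.1 − 39.0) = 55.10
Linear-equated: (10.5/7.6)(52 − 39.0) + 42.1 = 60.061
Difference = 60.061 − 55.10 = 4.96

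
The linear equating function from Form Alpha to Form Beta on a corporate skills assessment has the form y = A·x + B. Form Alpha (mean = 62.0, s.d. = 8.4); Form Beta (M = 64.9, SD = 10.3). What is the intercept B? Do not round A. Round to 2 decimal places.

A = SD_Y / SD_X = 10.3 / 8.4 = 1.226190
B = M_Y − A·M_X = 64.9 − 1.226190 × 62.0 = -11.12

-11.12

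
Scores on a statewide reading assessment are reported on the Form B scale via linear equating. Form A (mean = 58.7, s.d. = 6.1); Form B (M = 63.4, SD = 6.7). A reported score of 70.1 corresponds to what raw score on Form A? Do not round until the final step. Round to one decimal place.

64.8

Invert y = (SD_Y/SD_X)(x − M_X) + M_Y:
x = (SD_X/SD_Y)(y − M_Y) + M_X = (6.1/6.7)(70.1 − 63.4) + 58.7
x = 0.910448 × 6.700 + 58.7 = 64.8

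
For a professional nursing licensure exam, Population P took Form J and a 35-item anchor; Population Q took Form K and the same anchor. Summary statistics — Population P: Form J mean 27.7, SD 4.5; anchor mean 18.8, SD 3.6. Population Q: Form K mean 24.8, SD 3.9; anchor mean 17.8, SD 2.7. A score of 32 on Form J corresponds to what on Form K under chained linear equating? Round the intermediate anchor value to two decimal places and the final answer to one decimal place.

31.2

Form J → anchor (Population P): v = (3.6/4.5)(32 − 27.7) + 18.8 = 22.24
anchor → Form K (Population Q): y = (3.9/2.7)(22.24 − 17.8) + 24.8 = 31.2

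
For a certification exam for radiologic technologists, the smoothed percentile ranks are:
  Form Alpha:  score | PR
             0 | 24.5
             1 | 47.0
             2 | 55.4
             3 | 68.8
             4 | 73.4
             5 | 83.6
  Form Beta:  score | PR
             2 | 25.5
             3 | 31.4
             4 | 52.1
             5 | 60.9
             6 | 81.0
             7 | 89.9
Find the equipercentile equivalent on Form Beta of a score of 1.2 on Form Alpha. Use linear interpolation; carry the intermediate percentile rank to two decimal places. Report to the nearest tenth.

3.8

PR of 1.2 on Form Alpha: 47.0 + (1.2 − 1)/(2 − 1) × (55.4 − 47.0) = 48.68
On Form Beta, PR 48.68 falls between score 3 (PR 31.4) and 4 (PR 52.1).
Interpolate: 3 + (48.68 − 31.4)/(52.1 − 31.4) × (4 − 3) = 3.8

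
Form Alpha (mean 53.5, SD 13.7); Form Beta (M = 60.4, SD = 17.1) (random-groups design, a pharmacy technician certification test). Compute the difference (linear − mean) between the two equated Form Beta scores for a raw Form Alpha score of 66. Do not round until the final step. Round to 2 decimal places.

Mean-equated: 66 + (60.4 − 53.5) = 72.90
Linear-equated: (17.1/13.7)(66 − 53.5) + 60.4 = 76.002
Difference = 76.002 − 72.90 = 3.10

3.10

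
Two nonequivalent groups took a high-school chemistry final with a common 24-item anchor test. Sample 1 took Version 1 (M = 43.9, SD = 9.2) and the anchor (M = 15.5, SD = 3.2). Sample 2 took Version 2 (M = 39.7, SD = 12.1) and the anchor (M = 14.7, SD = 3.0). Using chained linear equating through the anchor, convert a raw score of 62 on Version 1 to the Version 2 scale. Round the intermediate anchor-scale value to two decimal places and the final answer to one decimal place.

68.3

Version 1 → anchor (Sample 1): v = (3.2/9.2)(62 − 43.9) + 15.5 = 21.80
anchor → Version 2 (Sample 2): y = (12.1/3.0)(21.80 − 14.7) + 39.7 = 68.3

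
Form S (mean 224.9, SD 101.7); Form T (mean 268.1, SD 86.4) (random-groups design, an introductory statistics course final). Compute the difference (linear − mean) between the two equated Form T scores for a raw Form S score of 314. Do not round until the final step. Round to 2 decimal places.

Mean-equated: 314 + (268.1 − 224.9) = 357.20
Linear-equated: (86.4/101.7)(314 − 224.9) + 268.1 = 343.796
Difference = 343.796 − 357.20 = -13.40

-13.40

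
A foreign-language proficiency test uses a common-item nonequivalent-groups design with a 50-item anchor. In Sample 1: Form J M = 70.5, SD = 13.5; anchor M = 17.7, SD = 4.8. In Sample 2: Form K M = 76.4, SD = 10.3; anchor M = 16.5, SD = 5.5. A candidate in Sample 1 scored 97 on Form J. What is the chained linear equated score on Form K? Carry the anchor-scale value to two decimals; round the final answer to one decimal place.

Form J → anchor (Sample 1): v = (4.8/13.5)(97 − 70.5) + 17.7 = 27.12
anchor → Form K (Sample 2): y = (10.3/5.5)(27.12 − 16.5) + 76.4 = 96.3

96.3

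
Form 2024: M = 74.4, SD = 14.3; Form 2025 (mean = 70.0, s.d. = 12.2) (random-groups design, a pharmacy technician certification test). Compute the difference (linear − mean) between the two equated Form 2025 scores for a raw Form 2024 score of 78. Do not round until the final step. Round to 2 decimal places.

Mean-equated: 78 + (70.0 − 74.4) = 73.60
Linear-equated: (12.2/14.3)(78 − 74.4) + 70.0 = 73.071
Difference = 73.071 − 73.60 = -0.53

-0.53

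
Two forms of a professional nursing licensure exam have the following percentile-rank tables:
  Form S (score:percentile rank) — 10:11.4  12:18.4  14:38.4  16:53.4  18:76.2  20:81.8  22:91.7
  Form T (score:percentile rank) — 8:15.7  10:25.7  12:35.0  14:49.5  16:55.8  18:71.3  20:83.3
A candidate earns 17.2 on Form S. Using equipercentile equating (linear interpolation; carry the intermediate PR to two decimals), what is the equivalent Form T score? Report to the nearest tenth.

PR of 17.2 on Form S: 53.4 + (17.2 − 16)/(18 − 16) × (76.2 − 53.4) = 67.08
On Form T, PR 67.08 falls between score 16 (PR 55.8) and 18 (PR 71.3).
Interpolate: 16 + (67.08 − 55.8)/(71.3 − 55.8) × (18 − 16) = 17.5

17.5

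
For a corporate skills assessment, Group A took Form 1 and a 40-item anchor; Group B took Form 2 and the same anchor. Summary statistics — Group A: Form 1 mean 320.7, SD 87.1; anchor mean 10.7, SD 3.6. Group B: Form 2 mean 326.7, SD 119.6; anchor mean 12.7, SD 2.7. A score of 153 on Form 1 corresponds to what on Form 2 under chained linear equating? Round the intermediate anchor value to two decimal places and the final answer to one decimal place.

-68.9

Form 1 → anchor (Group A): v = (3.6/87.1)(153 − 320.7) + 10.7 = 3.77
anchor → Form 2 (Group B): y = (119.6/2.7)(3.77 − 12.7) + 326.7 = -68.9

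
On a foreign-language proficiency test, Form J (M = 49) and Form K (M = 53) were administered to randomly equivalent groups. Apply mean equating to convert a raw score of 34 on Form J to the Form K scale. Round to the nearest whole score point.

Mean equating: y = x + (M_Y − M_X) = 34 + (53 − 49) = 38

38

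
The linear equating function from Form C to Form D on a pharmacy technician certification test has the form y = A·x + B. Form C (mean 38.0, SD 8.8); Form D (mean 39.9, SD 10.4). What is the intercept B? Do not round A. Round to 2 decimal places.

A = SD_Y / SD_X = 10.4 / 8.8 = 1.181818
B = M_Y − A·M_X = 39.9 − 1.181818 × 38.0 = -5.01

-5.01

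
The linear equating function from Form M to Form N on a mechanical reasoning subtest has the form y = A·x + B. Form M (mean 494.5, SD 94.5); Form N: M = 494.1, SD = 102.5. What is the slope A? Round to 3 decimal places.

A = SD_Y / SD_X = 102.5 / 94.5 = 1.085

1.085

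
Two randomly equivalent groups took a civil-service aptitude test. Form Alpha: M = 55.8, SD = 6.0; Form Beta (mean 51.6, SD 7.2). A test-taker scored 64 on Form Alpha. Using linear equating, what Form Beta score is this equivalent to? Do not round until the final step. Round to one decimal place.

61.4

Linear equating: y = (SD_Y/SD_X)(x − M_X) + M_Y
y = (7.2/6.0)(64 − 55.8) + 51.6
y = 1.200000 × 8.2 + 51.6 = 9.8400 + 51.6 = 61.4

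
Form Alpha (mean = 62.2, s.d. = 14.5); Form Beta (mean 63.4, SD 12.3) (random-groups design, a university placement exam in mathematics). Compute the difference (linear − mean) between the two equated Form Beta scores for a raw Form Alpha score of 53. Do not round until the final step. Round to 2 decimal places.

1.40

Mean-equated: 53 + (63.4 − 62.2) = 54.20
Linear-equated: (12.3/14.5)(53 − 62.2) + 63.4 = 55.596
Difference = 55.596 − 54.20 = 1.40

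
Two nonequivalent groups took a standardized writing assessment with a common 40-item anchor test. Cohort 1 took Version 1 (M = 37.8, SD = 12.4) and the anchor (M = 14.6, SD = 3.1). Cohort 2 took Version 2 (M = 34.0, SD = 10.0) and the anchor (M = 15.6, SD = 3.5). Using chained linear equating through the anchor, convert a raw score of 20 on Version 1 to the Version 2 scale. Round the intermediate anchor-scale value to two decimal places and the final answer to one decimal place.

18.4

Version 1 → anchor (Cohort 1): v = (3.1/12.4)(20 − 37.8) + 14.6 = 10.15
anchor → Version 2 (Cohort 2): y = (10.0/3.5)(10.15 − 15.6) + 34.0 = 18.4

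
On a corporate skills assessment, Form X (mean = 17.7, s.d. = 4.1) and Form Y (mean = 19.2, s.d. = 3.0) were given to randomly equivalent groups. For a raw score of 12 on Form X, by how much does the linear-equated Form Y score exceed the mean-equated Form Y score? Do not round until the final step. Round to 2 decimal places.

Mean-equated: 12 + (19.2 − 17.7) = 13.50
Linear-equated: (3.0/4.1)(12 − 17.7) + 19.2 = 15.029
Difference = 15.029 − 13.50 = 1.53

1.53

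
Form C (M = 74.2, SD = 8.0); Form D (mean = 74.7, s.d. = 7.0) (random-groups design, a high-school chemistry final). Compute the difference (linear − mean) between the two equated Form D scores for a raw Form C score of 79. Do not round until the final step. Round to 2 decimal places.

-0.60

Mean-equated: 79 + (74.7 − 74.2) = 79.50
Linear-equated: (7.0/8.0)(79 − 74.2) + 74.7 = 78.900
Difference = 78.900 − 79.50 = -0.60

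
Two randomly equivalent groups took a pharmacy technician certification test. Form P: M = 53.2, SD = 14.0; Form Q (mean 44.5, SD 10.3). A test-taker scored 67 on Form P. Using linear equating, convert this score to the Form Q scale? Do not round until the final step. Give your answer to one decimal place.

54.7

Linear equating: y = (SD_Y/SD_X)(x − M_X) + M_Y
y = (10.3/14.0)(67 − 53.2) + 44.5
y = 0.735714 × 13.8 + 44.5 = 10.1529 + 44.5 = 54.7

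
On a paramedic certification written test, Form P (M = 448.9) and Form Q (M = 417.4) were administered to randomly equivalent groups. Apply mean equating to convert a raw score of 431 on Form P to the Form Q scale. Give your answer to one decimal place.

Mean equating: y = x + (M_Y − M_X) = 431 + (417.4 − 448.9) = 399.5

399.5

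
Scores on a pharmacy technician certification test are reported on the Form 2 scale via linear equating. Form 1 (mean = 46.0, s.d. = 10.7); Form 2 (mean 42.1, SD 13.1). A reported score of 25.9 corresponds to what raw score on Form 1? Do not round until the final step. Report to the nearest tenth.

Invert y = (SD_Y/SD_X)(x − M_X) + M_Y:
x = (SD_X/SD_Y)(y − M_Y) + M_X = (10.7/13.1)(25.9 − 42.1) + 46.0
x = 0.816794 × -16.200 + 46.0 = 32.8

32.8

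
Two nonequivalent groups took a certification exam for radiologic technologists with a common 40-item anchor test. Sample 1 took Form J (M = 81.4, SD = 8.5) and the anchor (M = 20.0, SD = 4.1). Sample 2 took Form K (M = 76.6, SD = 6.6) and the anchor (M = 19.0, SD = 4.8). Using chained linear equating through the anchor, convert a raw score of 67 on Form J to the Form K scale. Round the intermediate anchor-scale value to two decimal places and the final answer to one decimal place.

Form J → anchor (Sample 1): v = (4.1/8.5)(67 − 81.4) + 20.0 = 13.05
anchor → Form K (Sample 2): y = (6.6/4.8)(13.05 − 19.0) + 76.6 = 68.4

68.4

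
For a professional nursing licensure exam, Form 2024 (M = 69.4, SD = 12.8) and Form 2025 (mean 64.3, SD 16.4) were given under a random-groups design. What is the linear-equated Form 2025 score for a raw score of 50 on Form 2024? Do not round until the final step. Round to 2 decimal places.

Linear equating: y = (SD_Y/SD_X)(x − M_X) + M_Y
y = (16.4/12.8)(50 − 69.4) + 64.3
y = 1.281250 × -19.4 + 64.3 = -24.8563 + 64.3 = 39.44

39.44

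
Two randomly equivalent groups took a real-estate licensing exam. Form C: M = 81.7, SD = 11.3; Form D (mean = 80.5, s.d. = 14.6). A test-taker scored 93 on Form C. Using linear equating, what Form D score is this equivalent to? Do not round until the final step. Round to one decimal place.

95.1

Linear equating: y = (SD_Y/SD_X)(x − M_X) + M_Y
y = (14.6/11.3)(93 − 81.7) + 80.5
y = 1.292035 × 11.3 + 80.5 = 14.6000 + 80.5 = 95.1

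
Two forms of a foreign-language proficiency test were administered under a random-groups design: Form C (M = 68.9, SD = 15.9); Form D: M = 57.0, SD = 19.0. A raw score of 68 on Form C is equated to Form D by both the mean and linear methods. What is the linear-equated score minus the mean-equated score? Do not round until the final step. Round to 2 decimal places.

-0.18

Mean-equated: 68 + (57.0 − 68.9) = 56.10
Linear-equated: (19.0/15.9)(68 − 68.9) + 57.0 = 55.925
Difference = 55.925 − 56.10 = -0.18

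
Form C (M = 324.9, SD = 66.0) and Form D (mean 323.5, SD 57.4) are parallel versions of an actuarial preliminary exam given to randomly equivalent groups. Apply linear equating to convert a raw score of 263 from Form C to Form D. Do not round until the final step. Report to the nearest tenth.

Linear equating: y = (SD_Y/SD_X)(x − M_X) + M_Y
y = (57.4/66.0)(263 − 324.9) + 323.5
y = 0.869697 × -61.9 + 323.5 = -53.8342 + 323.5 = 269.7

269.7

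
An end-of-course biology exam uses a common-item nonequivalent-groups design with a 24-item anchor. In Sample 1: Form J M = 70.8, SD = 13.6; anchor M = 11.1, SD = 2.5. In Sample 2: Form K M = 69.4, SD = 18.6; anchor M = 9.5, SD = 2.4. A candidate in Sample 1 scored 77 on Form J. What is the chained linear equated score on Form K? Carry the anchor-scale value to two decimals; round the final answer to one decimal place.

Form J → anchor (Sample 1): v = (2.5/13.6)(77 − 70.8) + 11.1 = 12.24
anchor → Form K (Sample 2): y = (18.6/2.4)(12.24 − 9.5) + 69.4 = 90.6

90.6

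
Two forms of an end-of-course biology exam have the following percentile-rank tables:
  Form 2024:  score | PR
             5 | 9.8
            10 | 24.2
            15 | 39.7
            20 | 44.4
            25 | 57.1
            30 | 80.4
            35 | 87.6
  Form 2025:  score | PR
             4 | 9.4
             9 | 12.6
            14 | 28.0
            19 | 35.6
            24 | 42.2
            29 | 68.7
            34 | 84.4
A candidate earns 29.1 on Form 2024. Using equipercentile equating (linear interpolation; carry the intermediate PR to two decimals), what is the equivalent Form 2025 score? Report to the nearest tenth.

31.4

PR of 29.1 on Form 2024: 57.1 + (29.1 − 25)/(30 − 25) × (80.4 − 57.1) = 76.21
On Form 2025, PR 76.21 falls between score 29 (PR 68.7) and 34 (PR 84.4).
Interpolate: 29 + (76.21 − 68.7)/(84.4 − 68.7) × (34 − 29) = 31.4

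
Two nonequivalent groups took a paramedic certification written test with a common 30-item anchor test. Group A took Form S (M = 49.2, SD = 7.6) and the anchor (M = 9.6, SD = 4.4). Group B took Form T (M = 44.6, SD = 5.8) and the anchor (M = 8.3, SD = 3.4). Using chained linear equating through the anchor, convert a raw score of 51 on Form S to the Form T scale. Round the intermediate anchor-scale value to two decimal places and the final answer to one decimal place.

48.6

Form S → anchor (Group A): v = (4.4/7.6)(51 − 49.2) + 9.6 = 10.64
anchor → Form T (Group B): y = (5.8/3.4)(10.64 − 8.3) + 44.6 = 48.6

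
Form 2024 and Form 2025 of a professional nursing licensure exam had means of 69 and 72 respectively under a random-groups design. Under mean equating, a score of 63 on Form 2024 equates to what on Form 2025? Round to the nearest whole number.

66

Mean equating: y = x + (M_Y − M_X) = 63 + (72 − 69) = 66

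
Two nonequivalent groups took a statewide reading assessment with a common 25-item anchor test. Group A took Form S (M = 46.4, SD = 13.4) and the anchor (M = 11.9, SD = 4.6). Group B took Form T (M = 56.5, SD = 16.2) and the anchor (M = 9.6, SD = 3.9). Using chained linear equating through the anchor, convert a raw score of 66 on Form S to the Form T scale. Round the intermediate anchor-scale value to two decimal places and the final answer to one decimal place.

94.0

Form S → anchor (Group A): v = (4.6/13.4)(66 − 46.4) + 11.9 = 18.63
anchor → Form T (Group B): y = (16.2/3.9)(18.63 − 9.6) + 56.5 = 94.0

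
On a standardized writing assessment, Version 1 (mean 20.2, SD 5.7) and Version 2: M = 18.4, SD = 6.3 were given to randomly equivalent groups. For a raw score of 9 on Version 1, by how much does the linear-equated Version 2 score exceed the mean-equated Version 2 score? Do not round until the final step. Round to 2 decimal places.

Mean-equated: 9 + (18.4 − 20.2) = 7.20
Linear-equated: (6.3/5.7)(9 − 20.2) + 18.4 = 6.021
Difference = 6.021 − 7.20 = -1.18

-1.18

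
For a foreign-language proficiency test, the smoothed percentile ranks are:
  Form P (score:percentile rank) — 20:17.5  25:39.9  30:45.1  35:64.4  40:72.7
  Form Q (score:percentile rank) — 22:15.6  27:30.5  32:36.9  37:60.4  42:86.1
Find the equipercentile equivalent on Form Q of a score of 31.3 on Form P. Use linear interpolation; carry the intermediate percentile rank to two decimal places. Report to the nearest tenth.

34.8

PR of 31.3 on Form P: 45.1 + (31.3 − 30)/(35 − 30) × (64.4 − 45.1) = 50.12
On Form Q, PR 50.12 falls between score 32 (PR 36.9) and 37 (PR 60.4).
Interpolate: 32 + (50.12 − 36.9)/(60.4 − 36.9) × (37 − 32) = 34.8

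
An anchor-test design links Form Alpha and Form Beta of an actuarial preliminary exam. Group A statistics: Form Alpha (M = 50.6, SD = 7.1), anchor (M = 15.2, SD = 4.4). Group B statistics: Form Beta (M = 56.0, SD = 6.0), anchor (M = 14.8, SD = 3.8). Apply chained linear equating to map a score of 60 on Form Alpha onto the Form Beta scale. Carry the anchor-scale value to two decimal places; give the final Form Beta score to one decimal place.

65.8

Form Alpha → anchor (Group A): v = (4.4/7.1)(60 − 50.6) + 15.2 = 21.03
anchor → Form Beta (Group B): y = (6.0/3.8)(21.03 − 14.8) + 56.0 = 65.8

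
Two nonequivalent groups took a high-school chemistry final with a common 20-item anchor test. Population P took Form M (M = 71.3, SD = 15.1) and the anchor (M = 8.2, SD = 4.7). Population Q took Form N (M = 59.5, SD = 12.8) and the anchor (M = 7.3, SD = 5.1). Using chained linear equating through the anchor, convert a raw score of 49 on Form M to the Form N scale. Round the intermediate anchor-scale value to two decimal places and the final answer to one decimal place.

44.3

Form M → anchor (Population P): v = (4.7/15.1)(49 − 71.3) + 8.2 = 1.26
anchor → Form N (Population Q): y = (12.8/5.1)(1.26 − 7.3) + 59.5 = 44.3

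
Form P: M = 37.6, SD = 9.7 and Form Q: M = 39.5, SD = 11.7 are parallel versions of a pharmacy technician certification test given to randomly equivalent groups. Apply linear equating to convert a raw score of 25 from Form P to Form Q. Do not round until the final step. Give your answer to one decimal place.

24.3

Linear equating: y = (SD_Y/SD_X)(x − M_X) + M_Y
y = (11.7/9.7)(25 − 37.6) + 39.5
y = 1.206186 × -12.6 + 39.5 = -15.1979 + 39.5 = 24.3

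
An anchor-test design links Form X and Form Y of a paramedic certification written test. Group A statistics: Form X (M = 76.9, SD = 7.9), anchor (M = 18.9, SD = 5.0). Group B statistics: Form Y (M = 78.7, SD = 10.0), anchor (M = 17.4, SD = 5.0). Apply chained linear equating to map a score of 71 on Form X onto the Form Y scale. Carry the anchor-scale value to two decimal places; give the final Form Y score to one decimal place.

Form X → anchor (Group A): v = (5.0/7.9)(71 − 76.9) + 18.9 = 15.17
anchor → Form Y (Group B): y = (10.0/5.0)(15.17 − 17.4) + 78.7 = 74.2

74.2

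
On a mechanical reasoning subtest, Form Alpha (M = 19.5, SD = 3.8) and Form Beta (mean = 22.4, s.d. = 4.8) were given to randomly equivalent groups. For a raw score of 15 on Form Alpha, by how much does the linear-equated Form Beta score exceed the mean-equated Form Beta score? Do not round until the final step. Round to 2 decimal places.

Mean-equated: 15 + (22.4 − 19.5) = 17.90
Linear-equated: (4.8/3.8)(15 − 19.5) + 22.4 = 16.716
Difference = 16.716 − 17.90 = -1.18

-1.18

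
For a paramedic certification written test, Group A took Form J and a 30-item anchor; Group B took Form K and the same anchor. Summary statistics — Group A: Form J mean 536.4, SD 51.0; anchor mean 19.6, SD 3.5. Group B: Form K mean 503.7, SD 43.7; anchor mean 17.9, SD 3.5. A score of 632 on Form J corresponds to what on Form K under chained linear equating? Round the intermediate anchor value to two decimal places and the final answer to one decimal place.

Form J → anchor (Group A): v = (3.5/51.0)(632 − 536.4) + 19.6 = 26.16
anchor → Form K (Group B): y = (43.7/3.5)(26.16 − 17.9) + 503.7 = 606.8

606.8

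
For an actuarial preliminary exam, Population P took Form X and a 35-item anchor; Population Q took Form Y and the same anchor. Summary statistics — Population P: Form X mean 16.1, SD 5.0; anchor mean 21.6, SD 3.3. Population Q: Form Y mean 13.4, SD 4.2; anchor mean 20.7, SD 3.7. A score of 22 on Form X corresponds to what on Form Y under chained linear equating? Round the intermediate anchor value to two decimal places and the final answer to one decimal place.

Form X → anchor (Population P): v = (3.3/5.0)(22 − 16.1) + 21.6 = 25.49
anchor → Form Y (Population Q): y = (4.2/3.7)(25.49 − 20.7) + 13.4 = 18.8

18.8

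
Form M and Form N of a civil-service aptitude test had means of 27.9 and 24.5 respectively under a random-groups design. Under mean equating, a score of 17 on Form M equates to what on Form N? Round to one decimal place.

13.6

Mean equating: y = x + (M_Y − M_X) = 17 + (24.5 − 27.9) = 13.6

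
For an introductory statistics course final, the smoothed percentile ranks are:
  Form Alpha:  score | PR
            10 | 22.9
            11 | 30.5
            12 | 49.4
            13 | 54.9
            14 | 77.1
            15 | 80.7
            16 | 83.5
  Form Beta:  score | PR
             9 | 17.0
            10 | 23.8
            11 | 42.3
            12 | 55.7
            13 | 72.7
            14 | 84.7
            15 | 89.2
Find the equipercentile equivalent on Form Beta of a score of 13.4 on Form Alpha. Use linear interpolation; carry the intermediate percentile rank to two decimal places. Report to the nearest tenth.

12.5

PR of 13.4 on Form Alpha: 54.9 + (13.4 − 13)/(14 − 13) × (77.1 − 54.9) = 63.78
On Form Beta, PR 63.78 falls between score 12 (PR 55.7) and 13 (PR 72.7).
Interpolate: 12 + (63.78 − 55.7)/(72.7 − 55.7) × (13 − 12) = 12.5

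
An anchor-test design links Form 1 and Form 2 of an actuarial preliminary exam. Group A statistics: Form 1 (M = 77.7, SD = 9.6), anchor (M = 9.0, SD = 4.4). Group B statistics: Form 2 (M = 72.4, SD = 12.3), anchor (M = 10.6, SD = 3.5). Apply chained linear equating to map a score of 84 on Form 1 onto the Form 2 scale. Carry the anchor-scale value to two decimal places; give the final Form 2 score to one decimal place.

76.9

Form 1 → anchor (Group A): v = (4.4/9.6)(84 − 77.7) + 9.0 = 11.89
anchor → Form 2 (Group B): y = (12.3/3.5)(11.89 − 10.6) + 72.4 = 76.9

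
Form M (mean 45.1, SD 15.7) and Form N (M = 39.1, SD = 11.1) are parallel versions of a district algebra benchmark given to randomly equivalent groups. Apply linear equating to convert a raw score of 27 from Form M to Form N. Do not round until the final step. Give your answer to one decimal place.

Linear equating: y = (SD_Y/SD_X)(x − M_X) + M_Y
y = (11.1/15.7)(27 − 45.1) + 39.1
y = 0.707006 × -18.1 + 39.1 = -12.7968 + 39.1 = 26.3

26.3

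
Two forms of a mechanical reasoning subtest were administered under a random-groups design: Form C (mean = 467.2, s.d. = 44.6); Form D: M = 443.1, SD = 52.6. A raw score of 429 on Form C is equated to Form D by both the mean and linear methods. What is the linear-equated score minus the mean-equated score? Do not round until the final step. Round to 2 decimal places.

Mean-equated: 429 + (443.1 − 467.2) = 404.90
Linear-equated: (52.6/44.6)(429 − 467.2) + 443.1 = 398.048
Difference = 398.048 − 404.90 = -6.85

-6.85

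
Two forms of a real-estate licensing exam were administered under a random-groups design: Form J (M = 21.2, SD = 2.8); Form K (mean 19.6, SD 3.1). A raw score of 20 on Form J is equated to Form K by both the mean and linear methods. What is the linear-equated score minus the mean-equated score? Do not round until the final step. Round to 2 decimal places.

-0.13

Mean-equated: 20 + (19.6 − 21.2) = 18.40
Linear-equated: (3.1/2.8)(20 − 21.2) + 19.6 = 18.271
Difference = 18.271 − 18.40 = -0.13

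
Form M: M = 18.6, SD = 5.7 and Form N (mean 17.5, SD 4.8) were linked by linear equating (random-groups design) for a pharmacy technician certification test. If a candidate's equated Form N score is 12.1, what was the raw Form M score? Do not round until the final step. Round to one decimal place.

Invert y = (SD_Y/SD_X)(x − M_X) + M_Y:
x = (SD_X/SD_Y)(y − M_Y) + M_X = (5.7/4.8)(12.1 − 17.5) + 18.6
x = 1.187500 × -5.400 + 18.6 = 12.2

12.2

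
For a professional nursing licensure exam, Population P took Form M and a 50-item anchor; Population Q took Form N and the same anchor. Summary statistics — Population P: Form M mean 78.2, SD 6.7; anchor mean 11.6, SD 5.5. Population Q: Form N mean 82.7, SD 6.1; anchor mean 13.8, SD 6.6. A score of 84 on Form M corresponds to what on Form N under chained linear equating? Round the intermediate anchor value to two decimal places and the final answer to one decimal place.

Form M → anchor (Population P): v = (5.5/6.7)(84 − 78.2) + 11.6 = 16.36
anchor → Form N (Population Q): y = (6.1/6.6)(16.36 − 13.8) + 82.7 = 85.1

85.1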